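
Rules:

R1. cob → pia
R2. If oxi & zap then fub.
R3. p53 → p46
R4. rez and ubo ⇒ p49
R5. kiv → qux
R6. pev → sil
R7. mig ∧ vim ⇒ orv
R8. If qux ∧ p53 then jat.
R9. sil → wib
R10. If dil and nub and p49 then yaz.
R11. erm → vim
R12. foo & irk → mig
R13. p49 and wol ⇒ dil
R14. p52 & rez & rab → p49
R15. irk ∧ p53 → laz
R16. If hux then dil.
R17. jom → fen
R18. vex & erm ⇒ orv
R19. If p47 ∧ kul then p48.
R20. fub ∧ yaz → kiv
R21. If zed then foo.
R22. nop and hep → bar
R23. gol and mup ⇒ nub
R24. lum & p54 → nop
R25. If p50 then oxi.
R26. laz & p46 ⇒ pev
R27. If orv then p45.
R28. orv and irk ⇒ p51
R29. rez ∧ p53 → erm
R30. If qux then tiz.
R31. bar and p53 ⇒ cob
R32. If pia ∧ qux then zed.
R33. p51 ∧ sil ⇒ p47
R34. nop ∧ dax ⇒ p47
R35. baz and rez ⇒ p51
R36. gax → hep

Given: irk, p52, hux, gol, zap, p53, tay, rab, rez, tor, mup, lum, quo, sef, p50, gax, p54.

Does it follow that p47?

Yes

p46  (by R3: p53)
p49  (by R14: p52, rez, rab)
laz  (by R15: irk, p53)
dil  (by R16: hux)
nub  (by R23: gol, mup)
nop  (by R24: lum, p54)
oxi  (by R25: p50)
pev  (by R26: laz, p46)
erm  (by R29: rez, p53)
hep  (by R36: gax)
fub  (by R2: oxi, zap)
sil  (by R6: pev)
yaz  (by R10: dil, nub, p49)
vim  (by R11: erm)
kiv  (by R20: fub, yaz)
bar  (by R22: nop, hep)
cob  (by R31: bar, p53)
pia  (by R1: cob)
qux  (by R5: kiv)
zed  (by R32: pia, qux)
foo  (by R21: zed)
mig  (by R12: foo, irk)
orv  (by R7: mig, vim)
p51  (by R28: orv, irk)
p47  (by R33: p51, sil)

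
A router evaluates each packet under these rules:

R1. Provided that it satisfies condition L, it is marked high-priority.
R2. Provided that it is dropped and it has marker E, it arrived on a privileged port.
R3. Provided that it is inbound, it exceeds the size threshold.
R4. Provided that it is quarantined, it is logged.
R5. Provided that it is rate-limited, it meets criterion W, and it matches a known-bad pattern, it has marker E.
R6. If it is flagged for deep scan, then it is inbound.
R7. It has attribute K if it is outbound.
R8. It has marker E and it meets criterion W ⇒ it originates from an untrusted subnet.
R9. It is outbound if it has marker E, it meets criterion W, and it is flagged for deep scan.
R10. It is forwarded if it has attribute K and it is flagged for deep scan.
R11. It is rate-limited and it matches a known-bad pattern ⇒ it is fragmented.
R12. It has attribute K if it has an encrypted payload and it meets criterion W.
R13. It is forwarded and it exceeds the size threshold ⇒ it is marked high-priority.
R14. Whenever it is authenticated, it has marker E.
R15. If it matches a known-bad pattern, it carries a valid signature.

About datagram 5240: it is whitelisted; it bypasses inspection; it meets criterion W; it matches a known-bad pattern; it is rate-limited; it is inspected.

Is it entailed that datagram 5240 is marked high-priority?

Forward chaining from the given facts derives: has marker E, originates from an untrusted subnet, is fragmented, carries a valid signature.
Rules concluding "it is marked high-priority": R1 needs "it satisfies condition L"; R13 needs "it is forwarded" — none of these are established.

No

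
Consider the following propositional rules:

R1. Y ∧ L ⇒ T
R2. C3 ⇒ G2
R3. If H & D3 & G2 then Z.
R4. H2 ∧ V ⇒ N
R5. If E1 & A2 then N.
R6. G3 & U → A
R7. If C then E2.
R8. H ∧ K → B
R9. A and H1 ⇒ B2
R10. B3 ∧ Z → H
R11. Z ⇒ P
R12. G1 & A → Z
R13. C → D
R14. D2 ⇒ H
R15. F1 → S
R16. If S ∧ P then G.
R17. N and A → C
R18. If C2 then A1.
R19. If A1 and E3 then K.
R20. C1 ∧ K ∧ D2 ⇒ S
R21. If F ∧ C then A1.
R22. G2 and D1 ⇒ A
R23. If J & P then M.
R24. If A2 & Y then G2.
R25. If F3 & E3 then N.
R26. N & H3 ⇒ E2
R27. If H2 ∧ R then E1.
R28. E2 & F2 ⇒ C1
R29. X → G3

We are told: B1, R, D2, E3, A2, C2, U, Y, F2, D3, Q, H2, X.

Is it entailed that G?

H  (by R14: D2)
A1  (by R18: C2)
K  (by R19: A1, E3)
G2  (by R24: A2, Y)
E1  (by R27: H2, R)
G3  (by R29: X)
Z  (by R3: H, D3, G2)
N  (by R5: E1, A2)
A  (by R6: G3, U)
P  (by R11: Z)
C  (by R17: N, A)
E2  (by R7: C)
C1  (by R28: E2, F2)
S  (by R20: C1, K, D2)
G  (by R16: S, P)

Yes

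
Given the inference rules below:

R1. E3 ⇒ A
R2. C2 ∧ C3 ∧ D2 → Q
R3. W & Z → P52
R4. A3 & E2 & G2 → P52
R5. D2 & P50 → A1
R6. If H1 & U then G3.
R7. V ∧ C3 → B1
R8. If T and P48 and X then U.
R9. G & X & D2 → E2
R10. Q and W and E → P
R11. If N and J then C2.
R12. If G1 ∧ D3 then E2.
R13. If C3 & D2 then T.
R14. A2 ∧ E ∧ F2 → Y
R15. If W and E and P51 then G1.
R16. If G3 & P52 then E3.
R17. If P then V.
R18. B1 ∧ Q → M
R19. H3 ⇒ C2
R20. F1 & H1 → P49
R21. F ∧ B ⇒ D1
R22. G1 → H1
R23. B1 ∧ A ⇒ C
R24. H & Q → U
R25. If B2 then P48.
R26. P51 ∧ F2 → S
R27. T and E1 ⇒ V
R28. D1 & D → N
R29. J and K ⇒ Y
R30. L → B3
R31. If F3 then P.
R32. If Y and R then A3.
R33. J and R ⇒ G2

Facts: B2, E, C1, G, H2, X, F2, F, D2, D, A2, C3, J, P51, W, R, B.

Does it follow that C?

E2  (by R9: G, X, D2)
T  (by R13: C3, D2)
Y  (by R14: A2, E, F2)
G1  (by R15: W, E, P51)
D1  (by R21: F, B)
H1  (by R22: G1)
P48  (by R25: B2)
N  (by R28: D1, D)
A3  (by R32: Y, R)
G2  (by R33: J, R)
P52  (by R4: A3, E2, G2)
U  (by R8: T, P48, X)
C2  (by R11: N, J)
Q  (by R2: C2, C3, D2)
G3  (by R6: H1, U)
P  (by R10: Q, W, E)
E3  (by R16: G3, P52)
V  (by R17: P)
A  (by R1: E3)
B1  (by R7: V, C3)
C  (by R23: B1, A)

Yes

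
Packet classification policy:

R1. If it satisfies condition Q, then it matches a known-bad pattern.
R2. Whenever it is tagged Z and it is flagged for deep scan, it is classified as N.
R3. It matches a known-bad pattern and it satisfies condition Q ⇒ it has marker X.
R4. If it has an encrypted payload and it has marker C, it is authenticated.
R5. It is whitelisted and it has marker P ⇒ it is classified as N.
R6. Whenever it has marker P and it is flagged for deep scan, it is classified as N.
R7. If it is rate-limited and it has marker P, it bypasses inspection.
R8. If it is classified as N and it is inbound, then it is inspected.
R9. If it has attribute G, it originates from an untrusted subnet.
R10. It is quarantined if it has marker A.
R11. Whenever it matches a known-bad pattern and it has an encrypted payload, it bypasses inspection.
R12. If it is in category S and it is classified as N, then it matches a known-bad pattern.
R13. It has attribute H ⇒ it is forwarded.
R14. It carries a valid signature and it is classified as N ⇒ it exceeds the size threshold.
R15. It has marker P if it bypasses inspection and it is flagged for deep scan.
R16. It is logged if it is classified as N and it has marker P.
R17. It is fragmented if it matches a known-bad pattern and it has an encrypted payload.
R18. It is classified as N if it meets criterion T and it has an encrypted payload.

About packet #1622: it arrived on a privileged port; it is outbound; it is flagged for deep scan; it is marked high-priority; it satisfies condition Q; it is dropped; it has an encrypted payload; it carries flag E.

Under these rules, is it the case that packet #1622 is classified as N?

By R1 (it satisfies condition Q): it matches a known-bad pattern.
By R11 (it matches a known-bad pattern, it has an encrypted payload): it bypasses inspection.
By R15 (it bypasses inspection, it is flagged for deep scan): it has marker P.
By R6 (it has marker P, it is flagged for deep scan): it is classified as N.

Yes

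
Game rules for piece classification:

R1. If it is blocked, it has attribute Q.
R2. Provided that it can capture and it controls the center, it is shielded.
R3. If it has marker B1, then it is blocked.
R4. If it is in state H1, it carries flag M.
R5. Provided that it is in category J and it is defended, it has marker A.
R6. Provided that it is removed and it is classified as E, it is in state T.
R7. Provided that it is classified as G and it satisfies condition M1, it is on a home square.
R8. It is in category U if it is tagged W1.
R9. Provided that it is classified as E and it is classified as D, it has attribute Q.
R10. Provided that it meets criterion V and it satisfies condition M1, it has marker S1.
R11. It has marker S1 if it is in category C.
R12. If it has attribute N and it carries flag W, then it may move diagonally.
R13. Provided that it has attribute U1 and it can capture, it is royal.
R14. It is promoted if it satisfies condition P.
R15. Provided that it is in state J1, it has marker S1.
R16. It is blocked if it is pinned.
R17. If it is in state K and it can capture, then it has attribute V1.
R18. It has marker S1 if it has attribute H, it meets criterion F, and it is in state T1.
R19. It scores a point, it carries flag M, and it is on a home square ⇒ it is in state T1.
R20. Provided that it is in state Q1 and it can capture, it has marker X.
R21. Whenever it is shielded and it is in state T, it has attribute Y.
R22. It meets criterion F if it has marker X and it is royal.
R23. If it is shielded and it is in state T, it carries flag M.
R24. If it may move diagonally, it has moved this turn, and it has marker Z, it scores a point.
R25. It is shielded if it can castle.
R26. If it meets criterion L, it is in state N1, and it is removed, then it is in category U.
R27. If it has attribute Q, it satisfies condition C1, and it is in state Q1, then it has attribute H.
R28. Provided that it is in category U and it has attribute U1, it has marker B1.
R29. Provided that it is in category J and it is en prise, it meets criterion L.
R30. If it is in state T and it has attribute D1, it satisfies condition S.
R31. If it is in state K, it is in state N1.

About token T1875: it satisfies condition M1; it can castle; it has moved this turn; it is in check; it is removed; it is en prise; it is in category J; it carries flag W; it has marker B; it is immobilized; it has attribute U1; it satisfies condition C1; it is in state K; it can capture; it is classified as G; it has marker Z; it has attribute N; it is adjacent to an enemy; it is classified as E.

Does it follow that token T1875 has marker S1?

Forward chaining from the given facts derives: is in state T, is on a home square, may move diagonally, is royal, has attribute V1, scores a point, is shielded, meets criterion L, is in state N1, has attribute Y, carries flag M, is in category U, has marker B1, is blocked, is in state T1, has attribute Q.
Rules concluding "it has marker S1": R10 needs "it meets criterion V"; R11 needs "it is in category C"; R15 needs "it is in state J1"; R18 needs "it has attribute H" — none of these are established.

No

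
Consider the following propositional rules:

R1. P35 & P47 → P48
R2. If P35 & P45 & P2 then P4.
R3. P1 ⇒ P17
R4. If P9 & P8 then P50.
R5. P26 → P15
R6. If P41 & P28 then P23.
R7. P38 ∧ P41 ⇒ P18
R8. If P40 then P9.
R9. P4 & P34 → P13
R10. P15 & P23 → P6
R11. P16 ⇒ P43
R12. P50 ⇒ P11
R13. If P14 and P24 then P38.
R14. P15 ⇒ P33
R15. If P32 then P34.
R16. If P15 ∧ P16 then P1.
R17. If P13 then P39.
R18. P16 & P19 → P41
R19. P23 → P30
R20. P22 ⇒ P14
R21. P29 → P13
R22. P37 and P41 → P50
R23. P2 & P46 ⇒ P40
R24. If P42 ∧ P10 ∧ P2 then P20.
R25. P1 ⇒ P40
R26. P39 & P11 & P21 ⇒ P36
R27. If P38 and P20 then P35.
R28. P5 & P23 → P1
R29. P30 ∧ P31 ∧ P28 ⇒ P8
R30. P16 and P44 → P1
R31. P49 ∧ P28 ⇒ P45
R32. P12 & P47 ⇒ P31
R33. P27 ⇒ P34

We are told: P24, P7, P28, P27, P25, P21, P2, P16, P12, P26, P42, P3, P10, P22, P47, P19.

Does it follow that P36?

No

Forward chaining from the given facts derives: P15, P43, P33, P1, P41, P14, P20, P40, P31, P34, P17, P23, P9, P6, P38, P30, P35, P8, P48, P50, P18, P11.
The only rule concluding P36 is R26, which needs P39; that is never established.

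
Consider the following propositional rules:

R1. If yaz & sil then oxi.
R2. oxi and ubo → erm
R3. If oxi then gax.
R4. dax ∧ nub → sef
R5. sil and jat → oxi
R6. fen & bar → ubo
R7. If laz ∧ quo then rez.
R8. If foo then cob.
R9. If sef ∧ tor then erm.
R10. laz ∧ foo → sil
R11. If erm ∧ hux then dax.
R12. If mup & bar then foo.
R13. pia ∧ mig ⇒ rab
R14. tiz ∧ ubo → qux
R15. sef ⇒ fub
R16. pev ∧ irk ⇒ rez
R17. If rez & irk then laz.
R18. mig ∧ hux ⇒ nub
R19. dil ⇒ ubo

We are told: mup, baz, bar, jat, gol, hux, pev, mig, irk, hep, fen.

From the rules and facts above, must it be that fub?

Yes

ubo  (by R6: fen, bar)
foo  (by R12: mup, bar)
rez  (by R16: pev, irk)
laz  (by R17: rez, irk)
nub  (by R18: mig, hux)
sil  (by R10: laz, foo)
oxi  (by R5: sil, jat)
erm  (by R2: oxi, ubo)
dax  (by R11: erm, hux)
sef  (by R4: dax, nub)
fub  (by R15: sef)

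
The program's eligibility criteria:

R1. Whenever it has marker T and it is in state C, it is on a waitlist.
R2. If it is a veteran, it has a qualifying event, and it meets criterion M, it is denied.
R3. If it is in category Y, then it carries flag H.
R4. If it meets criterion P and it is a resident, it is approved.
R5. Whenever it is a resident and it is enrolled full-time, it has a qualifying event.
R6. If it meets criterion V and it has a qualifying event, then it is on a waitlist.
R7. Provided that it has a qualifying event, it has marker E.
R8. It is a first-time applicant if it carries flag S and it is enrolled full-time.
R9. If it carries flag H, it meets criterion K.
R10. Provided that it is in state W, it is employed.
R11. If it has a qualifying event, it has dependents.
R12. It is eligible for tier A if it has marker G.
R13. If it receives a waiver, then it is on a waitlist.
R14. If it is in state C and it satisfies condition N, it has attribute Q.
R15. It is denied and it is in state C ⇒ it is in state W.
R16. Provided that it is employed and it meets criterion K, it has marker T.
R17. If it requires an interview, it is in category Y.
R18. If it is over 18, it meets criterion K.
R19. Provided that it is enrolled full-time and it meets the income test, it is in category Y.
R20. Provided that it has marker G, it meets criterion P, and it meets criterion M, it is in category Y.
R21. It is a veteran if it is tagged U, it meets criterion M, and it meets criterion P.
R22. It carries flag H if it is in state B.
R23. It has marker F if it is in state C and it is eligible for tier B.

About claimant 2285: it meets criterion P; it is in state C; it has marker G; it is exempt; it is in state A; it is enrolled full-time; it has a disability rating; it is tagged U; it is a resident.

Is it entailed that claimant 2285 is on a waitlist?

Forward chaining from the given facts derives: is approved, has a qualifying event, has marker E, has dependents, is eligible for tier A.
Rules concluding "it is on a waitlist": R1 needs "it has marker T"; R6 needs "it meets criterion V"; R13 needs "it receives a waiver" — none of these are established.

No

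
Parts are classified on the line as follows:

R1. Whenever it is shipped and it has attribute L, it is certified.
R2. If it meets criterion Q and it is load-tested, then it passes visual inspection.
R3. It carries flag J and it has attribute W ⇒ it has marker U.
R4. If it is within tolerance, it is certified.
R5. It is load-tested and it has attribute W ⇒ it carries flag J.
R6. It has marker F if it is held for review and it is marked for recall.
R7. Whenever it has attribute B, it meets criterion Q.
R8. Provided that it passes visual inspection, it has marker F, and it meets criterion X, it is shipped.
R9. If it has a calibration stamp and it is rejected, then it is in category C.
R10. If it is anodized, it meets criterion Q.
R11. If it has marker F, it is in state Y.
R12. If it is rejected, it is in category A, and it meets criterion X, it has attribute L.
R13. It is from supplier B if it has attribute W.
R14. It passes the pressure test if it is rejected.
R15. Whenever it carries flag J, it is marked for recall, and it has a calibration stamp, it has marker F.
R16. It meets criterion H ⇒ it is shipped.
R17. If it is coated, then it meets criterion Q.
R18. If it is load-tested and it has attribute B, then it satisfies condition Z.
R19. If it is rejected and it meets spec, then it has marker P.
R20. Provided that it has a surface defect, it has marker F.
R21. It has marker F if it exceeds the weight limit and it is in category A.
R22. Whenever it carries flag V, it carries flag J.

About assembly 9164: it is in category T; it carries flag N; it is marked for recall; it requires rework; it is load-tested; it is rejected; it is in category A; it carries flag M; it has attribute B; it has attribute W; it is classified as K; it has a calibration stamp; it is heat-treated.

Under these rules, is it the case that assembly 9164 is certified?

Forward chaining from the given facts derives: carries flag J, meets criterion Q, is in category C, is from supplier B, passes the pressure test, has marker F, satisfies condition Z, passes visual inspection, has marker U, is in state Y.
Rules concluding "it is certified": R1 needs "it is shipped"; R4 needs "it is within tolerance" — none of these are established.

No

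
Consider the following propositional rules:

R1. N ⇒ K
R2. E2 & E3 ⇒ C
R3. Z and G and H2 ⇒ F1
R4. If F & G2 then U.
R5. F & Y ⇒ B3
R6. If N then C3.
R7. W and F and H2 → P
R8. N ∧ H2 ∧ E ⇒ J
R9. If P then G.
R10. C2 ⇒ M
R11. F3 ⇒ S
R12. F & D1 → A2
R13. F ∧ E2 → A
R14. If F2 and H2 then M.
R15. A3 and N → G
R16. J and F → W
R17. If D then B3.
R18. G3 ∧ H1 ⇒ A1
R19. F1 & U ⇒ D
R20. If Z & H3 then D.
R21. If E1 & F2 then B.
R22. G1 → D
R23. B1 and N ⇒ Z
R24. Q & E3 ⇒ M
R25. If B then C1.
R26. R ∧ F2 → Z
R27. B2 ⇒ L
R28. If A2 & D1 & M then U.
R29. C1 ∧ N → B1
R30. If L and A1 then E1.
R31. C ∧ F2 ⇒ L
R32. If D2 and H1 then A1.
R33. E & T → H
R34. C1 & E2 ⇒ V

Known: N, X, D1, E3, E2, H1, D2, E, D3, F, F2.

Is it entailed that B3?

No

Forward chaining from the given facts derives: K, C, C3, A2, A, L, A1, E1, B, C1, B1, V, Z.
Rules concluding B3: R5 needs Y; R17 needs D — none of these are established.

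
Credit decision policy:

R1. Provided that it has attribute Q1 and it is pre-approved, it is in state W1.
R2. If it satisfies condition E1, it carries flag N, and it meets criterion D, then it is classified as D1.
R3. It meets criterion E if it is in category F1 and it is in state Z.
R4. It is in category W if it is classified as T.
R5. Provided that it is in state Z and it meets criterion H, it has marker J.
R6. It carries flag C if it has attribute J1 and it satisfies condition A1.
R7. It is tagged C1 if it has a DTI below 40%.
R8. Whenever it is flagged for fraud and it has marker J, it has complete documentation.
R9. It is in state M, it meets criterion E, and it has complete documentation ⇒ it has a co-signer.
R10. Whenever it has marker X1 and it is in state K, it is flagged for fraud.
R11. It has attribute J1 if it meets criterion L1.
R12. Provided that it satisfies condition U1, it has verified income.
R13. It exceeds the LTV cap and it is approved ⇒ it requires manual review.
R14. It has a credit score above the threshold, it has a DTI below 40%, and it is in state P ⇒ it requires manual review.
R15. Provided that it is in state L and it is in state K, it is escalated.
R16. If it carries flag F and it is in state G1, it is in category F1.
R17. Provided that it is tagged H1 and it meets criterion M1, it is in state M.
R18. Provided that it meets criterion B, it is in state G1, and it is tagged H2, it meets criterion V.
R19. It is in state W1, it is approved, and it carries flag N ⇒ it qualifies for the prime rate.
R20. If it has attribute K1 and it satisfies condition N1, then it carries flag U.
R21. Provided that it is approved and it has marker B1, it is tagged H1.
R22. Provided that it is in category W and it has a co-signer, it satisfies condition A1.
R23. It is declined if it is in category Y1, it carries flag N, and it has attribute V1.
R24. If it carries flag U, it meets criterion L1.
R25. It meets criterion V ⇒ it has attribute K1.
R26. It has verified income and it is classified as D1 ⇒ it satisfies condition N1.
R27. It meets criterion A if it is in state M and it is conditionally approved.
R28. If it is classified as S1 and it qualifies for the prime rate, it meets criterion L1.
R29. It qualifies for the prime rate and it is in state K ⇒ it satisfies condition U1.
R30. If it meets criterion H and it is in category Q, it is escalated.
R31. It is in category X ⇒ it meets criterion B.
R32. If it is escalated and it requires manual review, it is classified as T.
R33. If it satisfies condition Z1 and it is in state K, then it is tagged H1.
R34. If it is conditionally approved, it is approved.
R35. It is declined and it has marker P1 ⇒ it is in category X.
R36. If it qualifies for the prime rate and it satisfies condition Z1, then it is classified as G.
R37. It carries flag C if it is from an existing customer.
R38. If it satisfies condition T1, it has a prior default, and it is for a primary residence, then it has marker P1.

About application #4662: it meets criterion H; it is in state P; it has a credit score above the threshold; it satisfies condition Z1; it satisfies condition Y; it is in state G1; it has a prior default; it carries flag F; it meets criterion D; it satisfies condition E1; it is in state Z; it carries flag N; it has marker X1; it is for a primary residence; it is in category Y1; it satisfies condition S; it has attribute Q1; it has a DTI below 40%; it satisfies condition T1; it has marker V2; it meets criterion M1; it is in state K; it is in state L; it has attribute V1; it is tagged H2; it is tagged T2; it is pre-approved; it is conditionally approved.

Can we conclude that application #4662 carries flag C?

By R1 (it has attribute Q1, it is pre-approved): it is in state W1.
By R2 (it satisfies condition E1, it carries flag N, it meets criterion D): it is classified as D1.
By R5 (it is in state Z, it meets criterion H): it has marker J.
By R10 (it has marker X1, it is in state K): it is flagged for fraud.
By R14 (it has a credit score above the threshold, it has a DTI below 40%, it is in state P): it requires manual review.
By R15 (it is in state L, it is in state K): it is escalated.
By R16 (it carries flag F, it is in state G1): it is in category F1.
By R23 (it is in category Y1, it carries flag N, it has attribute V1): it is declined.
By R32 (it is escalated, it requires manual review): it is classified as T.
By R33 (it satisfies condition Z1, it is in state K): it is tagged H1.
By R34 (it is conditionally approved): it is approved.
By R38 (it satisfies condition T1, it has a prior default, it is for a primary residence): it has marker P1.
By R3 (it is in category F1, it is in state Z): it meets criterion E.
By R4 (it is classified as T): it is in category W.
By R8 (it is flagged for fraud, it has marker J): it has complete documentation.
By R17 (it is tagged H1, it meets criterion M1): it is in state M.
By R19 (it is in state W1, it is approved, it carries flag N): it qualifies for the prime rate.
By R29 (it qualifies for the prime rate, it is in state K): it satisfies condition U1.
By R35 (it is declined, it has marker P1): it is in category X.
By R9 (it is in state M, it meets criterion E, it has complete documentation): it has a co-signer.
By R12 (it satisfies condition U1): it has verified income.
By R22 (it is in category W, it has a co-signer): it satisfies condition A1.
By R26 (it has verified income, it is classified as D1): it satisfies condition N1.
By R31 (it is in category X): it meets criterion B.
By R18 (it meets criterion B, it is in state G1, it is tagged H2): it meets criterion V.
By R25 (it meets criterion V): it has attribute K1.
By R20 (it has attribute K1, it satisfies condition N1): it carries flag U.
By R24 (it carries flag U): it meets criterion L1.
By R11 (it meets criterion L1): it has attribute J1.
By R6 (it has attribute J1, it satisfies condition A1): it carries flag C.

Yes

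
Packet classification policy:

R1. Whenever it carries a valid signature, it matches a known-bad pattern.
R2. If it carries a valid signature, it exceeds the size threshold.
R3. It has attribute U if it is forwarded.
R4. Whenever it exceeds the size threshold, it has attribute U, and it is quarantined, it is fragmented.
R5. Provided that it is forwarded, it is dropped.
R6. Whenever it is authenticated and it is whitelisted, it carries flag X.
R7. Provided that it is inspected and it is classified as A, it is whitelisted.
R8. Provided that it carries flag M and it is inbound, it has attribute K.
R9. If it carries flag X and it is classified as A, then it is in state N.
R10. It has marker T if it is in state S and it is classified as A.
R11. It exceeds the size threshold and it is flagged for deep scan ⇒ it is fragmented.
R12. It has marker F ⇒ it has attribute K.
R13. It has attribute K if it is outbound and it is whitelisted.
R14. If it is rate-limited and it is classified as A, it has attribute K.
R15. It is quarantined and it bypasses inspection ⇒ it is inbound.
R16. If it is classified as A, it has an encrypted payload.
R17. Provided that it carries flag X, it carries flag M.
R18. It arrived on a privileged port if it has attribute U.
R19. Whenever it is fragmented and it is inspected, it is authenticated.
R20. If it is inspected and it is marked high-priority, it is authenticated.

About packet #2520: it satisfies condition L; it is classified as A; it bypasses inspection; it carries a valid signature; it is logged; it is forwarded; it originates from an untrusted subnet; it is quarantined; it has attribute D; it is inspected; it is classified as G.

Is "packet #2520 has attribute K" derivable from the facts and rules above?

By R2 (it carries a valid signature): it exceeds the size threshold.
By R3 (it is forwarded): it has attribute U.
By R4 (it exceeds the size threshold, it has attribute U, it is quarantined): it is fragmented.
By R7 (it is inspected, it is classified as A): it is whitelisted.
By R15 (it is quarantined, it bypasses inspection): it is inbound.
By R19 (it is fragmented, it is inspected): it is authenticated.
By R6 (it is authenticated, it is whitelisted): it carries flag X.
By R17 (it carries flag X): it carries flag M.
By R8 (it carries flag M, it is inbound): it has attribute K.

Yes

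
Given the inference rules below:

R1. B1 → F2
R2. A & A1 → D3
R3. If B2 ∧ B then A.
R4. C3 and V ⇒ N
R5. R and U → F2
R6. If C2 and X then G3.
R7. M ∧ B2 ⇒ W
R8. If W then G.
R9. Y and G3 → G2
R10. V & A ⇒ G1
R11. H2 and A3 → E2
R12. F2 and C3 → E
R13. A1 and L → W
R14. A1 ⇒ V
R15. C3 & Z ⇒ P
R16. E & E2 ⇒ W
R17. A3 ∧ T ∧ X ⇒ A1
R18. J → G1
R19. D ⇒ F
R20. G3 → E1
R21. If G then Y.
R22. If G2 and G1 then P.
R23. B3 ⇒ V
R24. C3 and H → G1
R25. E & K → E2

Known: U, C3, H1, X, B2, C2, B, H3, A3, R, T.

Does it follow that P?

Forward chaining from the given facts derives: A, F2, G3, E, A1, E1, D3, V, N, G1.
Rules concluding P: R15 needs Z; R22 needs G2 — none of these are established.

No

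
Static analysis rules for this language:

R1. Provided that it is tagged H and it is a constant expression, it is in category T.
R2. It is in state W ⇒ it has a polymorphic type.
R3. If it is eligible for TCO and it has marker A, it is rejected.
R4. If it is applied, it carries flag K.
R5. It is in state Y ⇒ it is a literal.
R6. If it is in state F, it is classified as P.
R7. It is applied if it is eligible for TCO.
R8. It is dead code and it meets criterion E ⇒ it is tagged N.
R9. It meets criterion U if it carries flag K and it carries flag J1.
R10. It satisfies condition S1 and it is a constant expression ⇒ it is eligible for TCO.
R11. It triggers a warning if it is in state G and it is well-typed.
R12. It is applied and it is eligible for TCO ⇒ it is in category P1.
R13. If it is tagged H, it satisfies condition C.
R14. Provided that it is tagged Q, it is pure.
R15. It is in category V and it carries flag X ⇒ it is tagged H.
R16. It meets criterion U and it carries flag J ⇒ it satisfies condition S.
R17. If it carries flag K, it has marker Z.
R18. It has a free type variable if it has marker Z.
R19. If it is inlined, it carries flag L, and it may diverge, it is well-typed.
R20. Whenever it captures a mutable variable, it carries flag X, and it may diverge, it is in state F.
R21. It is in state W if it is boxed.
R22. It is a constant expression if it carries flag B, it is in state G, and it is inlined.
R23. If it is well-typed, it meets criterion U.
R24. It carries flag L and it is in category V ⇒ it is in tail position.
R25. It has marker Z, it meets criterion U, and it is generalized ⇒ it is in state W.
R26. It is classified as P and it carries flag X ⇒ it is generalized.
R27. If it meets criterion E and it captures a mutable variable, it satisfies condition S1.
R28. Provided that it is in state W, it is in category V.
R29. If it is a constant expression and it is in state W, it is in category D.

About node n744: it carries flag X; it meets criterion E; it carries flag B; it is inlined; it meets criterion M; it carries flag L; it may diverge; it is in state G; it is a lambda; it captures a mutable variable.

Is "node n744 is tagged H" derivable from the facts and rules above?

Yes

By R19 (it is inlined, it carries flag L, it may diverge): it is well-typed.
By R20 (it captures a mutable variable, it carries flag X, it may diverge): it is in state F.
By R22 (it carries flag B, it is in state G, it is inlined): it is a constant expression.
By R23 (it is well-typed): it meets criterion U.
By R27 (it meets criterion E, it captures a mutable variable): it satisfies condition S1.
By R6 (it is in state F): it is classified as P.
By R10 (it satisfies condition S1, it is a constant expression): it is eligible for TCO.
By R26 (it is classified as P, it carries flag X): it is generalized.
By R7 (it is eligible for TCO): it is applied.
By R4 (it is applied): it carries flag K.
By R17 (it carries flag K): it has marker Z.
By R25 (it has marker Z, it meets criterion U, it is generalized): it is in state W.
By R28 (it is in state W): it is in category V.
By R15 (it is in category V, it carries flag X): it is tagged H.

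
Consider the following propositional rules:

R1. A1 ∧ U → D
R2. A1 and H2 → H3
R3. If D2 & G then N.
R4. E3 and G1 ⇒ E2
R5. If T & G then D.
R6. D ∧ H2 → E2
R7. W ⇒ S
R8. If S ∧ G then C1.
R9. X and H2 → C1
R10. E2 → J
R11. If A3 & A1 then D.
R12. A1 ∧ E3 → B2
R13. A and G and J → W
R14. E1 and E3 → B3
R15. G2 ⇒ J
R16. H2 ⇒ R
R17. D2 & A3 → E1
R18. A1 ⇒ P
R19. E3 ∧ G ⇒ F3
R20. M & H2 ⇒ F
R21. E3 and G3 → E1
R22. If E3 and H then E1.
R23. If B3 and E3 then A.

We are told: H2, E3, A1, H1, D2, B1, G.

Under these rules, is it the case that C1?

Forward chaining from the given facts derives: H3, N, B2, R, P, F3.
Rules concluding C1: R8 needs S; R9 needs X — none of these are established.

No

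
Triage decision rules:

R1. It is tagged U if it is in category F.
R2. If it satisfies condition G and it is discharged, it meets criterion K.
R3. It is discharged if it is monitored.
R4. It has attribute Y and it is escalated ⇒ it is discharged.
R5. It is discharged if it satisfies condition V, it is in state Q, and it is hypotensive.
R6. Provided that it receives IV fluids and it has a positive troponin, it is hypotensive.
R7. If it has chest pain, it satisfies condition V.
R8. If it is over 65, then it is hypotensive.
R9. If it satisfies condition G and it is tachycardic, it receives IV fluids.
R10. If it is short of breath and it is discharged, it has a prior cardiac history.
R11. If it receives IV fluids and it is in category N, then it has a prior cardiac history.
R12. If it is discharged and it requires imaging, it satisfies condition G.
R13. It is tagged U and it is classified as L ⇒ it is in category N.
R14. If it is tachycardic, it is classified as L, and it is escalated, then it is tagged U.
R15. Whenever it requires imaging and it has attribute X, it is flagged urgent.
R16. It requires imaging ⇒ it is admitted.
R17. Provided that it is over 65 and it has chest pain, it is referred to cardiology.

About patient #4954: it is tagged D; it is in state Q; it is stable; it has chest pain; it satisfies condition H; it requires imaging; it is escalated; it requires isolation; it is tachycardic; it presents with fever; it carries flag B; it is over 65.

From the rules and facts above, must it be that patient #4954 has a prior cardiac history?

No

Forward chaining from the given facts derives: satisfies condition V, is hypotensive, is admitted, is referred to cardiology, is discharged, satisfies condition G, meets criterion K, receives IV fluids.
Rules concluding "it has a prior cardiac history": R10 needs "it is short of breath"; R11 needs "it is in category N" — none of these are established.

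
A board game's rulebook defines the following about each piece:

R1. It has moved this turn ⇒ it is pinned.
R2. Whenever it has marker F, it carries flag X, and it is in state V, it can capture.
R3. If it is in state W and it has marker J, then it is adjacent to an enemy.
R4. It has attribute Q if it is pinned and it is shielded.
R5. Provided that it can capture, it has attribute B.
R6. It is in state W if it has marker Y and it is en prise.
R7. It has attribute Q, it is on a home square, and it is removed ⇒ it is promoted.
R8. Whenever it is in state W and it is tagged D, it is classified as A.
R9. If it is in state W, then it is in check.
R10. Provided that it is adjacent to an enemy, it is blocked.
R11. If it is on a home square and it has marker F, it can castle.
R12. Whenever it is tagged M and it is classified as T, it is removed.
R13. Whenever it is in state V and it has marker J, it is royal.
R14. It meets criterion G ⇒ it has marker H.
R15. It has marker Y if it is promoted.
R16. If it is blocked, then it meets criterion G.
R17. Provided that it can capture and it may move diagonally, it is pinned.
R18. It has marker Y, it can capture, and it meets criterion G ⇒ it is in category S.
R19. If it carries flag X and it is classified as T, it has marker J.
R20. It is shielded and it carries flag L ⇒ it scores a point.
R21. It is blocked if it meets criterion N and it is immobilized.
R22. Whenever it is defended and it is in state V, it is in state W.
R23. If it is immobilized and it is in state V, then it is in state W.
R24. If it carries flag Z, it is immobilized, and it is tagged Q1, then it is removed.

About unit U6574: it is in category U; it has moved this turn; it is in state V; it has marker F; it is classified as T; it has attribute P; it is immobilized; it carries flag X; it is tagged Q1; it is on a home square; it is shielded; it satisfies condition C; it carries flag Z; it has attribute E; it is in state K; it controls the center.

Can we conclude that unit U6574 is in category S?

By R1 (it has moved this turn): it is pinned.
By R2 (it has marker F, it carries flag X, it is in state V): it can capture.
By R4 (it is pinned, it is shielded): it has attribute Q.
By R19 (it carries flag X, it is classified as T): it has marker J.
By R23 (it is immobilized, it is in state V): it is in state W.
By R24 (it carries flag Z, it is immobilized, it is tagged Q1): it is removed.
By R3 (it is in state W, it has marker J): it is adjacent to an enemy.
By R7 (it has attribute Q, it is on a home square, it is removed): it is promoted.
By R10 (it is adjacent to an enemy): it is blocked.
By R15 (it is promoted): it has marker Y.
By R16 (it is blocked): it meets criterion G.
By R18 (it has marker Y, it can capture, it meets criterion G): it is in category S.

Yes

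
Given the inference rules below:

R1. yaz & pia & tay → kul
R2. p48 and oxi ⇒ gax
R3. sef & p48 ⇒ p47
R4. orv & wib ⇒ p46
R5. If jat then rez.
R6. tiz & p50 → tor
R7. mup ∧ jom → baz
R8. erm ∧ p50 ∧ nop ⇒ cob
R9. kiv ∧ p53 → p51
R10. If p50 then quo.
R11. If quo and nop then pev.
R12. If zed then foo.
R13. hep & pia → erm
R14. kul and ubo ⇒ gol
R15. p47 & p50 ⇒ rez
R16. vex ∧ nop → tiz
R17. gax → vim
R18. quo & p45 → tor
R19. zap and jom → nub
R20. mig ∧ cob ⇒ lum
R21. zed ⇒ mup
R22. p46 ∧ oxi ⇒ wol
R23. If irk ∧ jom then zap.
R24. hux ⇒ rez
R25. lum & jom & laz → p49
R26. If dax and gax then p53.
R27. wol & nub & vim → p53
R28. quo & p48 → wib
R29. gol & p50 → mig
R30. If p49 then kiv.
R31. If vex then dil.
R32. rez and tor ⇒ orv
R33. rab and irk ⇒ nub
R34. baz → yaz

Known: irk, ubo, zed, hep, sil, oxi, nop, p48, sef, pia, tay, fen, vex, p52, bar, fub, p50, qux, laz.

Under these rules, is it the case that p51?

No

Forward chaining from the given facts derives: gax, p47, quo, pev, foo, erm, rez, tiz, vim, mup, wib, dil, tor, cob, orv, p46, wol.
The only rule concluding p51 is R9, which needs kiv; that is never established.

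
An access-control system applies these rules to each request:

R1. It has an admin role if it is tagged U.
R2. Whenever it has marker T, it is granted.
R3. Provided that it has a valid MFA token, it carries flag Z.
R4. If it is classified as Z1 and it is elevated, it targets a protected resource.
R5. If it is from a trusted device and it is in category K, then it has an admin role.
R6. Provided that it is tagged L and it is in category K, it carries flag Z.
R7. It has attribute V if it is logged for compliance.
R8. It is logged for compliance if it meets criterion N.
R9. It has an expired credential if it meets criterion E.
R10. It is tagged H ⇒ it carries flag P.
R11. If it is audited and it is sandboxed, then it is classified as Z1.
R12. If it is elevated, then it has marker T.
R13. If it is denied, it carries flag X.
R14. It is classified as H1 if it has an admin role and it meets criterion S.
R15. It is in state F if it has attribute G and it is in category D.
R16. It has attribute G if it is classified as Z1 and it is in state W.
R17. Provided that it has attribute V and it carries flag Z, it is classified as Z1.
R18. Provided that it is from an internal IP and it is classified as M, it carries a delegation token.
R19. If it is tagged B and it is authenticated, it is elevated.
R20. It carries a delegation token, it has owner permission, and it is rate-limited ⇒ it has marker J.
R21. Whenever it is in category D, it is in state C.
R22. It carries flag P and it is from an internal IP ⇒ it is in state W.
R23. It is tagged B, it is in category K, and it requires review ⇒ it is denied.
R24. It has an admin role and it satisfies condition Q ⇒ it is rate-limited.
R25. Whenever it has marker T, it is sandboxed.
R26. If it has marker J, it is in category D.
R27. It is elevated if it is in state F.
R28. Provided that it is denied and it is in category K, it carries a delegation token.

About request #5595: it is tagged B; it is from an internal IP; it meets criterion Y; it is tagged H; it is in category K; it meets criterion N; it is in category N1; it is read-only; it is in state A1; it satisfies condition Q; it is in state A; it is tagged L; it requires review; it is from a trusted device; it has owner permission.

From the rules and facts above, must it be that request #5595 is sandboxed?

By R5 (it is from a trusted device, it is in category K): it has an admin role.
By R6 (it is tagged L, it is in category K): it carries flag Z.
By R8 (it meets criterion N): it is logged for compliance.
By R10 (it is tagged H): it carries flag P.
By R22 (it carries flag P, it is from an internal IP): it is in state W.
By R23 (it is tagged B, it is in category K, it requires review): it is denied.
By R24 (it has an admin role, it satisfies condition Q): it is rate-limited.
By R28 (it is denied, it is in category K): it carries a delegation token.
By R7 (it is logged for compliance): it has attribute V.
By R17 (it has attribute V, it carries flag Z): it is classified as Z1.
By R20 (it carries a delegation token, it has owner permission, it is rate-limited): it has marker J.
By R26 (it has marker J): it is in category D.
By R16 (it is classified as Z1, it is in state W): it has attribute G.
By R15 (it has attribute G, it is in category D): it is in state F.
By R27 (it is in state F): it is elevated.
By R12 (it is elevated): it has marker T.
By R25 (it has marker T): it is sandboxed.

Yes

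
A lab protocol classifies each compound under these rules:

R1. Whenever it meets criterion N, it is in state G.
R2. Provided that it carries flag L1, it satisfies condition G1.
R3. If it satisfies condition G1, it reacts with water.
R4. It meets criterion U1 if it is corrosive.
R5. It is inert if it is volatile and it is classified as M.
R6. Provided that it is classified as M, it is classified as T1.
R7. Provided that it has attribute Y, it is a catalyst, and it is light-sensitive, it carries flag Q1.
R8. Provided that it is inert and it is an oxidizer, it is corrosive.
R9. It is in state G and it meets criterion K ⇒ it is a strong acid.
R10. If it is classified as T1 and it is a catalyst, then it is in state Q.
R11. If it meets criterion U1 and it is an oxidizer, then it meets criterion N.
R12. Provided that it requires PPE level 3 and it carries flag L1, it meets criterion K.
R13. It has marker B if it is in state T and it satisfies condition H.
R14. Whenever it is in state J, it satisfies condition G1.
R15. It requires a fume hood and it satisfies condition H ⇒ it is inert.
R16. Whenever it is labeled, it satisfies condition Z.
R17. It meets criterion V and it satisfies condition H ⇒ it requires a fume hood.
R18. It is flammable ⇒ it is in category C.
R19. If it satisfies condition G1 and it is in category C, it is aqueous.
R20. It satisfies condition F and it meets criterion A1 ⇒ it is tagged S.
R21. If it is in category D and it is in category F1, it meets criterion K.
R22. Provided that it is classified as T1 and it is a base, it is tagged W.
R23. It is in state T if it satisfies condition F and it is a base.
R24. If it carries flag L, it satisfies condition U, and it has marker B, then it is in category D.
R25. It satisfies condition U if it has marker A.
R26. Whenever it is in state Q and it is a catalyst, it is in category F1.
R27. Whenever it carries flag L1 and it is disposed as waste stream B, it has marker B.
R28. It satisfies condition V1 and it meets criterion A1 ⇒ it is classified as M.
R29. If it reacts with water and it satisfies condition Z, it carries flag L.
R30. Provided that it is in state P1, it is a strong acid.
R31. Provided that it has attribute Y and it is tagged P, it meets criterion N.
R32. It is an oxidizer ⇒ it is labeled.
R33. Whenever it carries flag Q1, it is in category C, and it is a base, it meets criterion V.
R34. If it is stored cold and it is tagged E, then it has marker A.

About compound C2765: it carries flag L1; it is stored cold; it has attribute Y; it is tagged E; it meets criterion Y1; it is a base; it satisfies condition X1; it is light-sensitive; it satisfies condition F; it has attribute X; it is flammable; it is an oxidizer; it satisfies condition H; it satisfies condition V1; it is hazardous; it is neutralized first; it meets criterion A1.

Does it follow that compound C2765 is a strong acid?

Forward chaining from the given facts derives: satisfies condition G1, reacts with water, is in category C, is aqueous, is tagged S, is in state T, is classified as M, is labeled, has marker A, is classified as T1, has marker B, satisfies condition Z, is tagged W, satisfies condition U, carries flag L, is in category D.
Rules concluding "it is a strong acid": R9 needs "it is in state G"; R30 needs "it is in state P1" — none of these are established.

No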